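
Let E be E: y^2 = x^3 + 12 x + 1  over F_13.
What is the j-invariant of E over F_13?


Delta = -16(4 a^3 + 27 b^2) mod 13 = 9
-1728 * (4 a)^3 = -1728 * (4*12)^3 mod 13 = 1
j = 1 * 9^(-1) mod 13 = 3

j = 3 (mod 13)


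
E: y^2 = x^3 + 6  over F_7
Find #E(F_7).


For each x in F_7, count y with y^2 = x^3 + 0 x + 6 mod 7:
  x = 1: RHS = 0, y in [0]  -> 1 point(s)
  x = 2: RHS = 0, y in [0]  -> 1 point(s)
  x = 4: RHS = 0, y in [0]  -> 1 point(s)
Affine points: 3. Add the point at infinity: total = 4.

#E(F_7) = 4


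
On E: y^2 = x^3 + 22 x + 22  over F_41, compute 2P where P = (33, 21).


Doubling: s = (3 x1^2 + a) / (2 y1)
s = (3*33^2 + 22) / (2*21) mod 41 = 9
x3 = s^2 - 2 x1 mod 41 = 9^2 - 2*33 = 15
y3 = s (x1 - x3) - y1 mod 41 = 9 * (33 - 15) - 21 = 18

2P = (15, 18)


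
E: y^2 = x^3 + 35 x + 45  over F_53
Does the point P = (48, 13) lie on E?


Check whether y^2 = x^3 + 35 x + 45 (mod 53) for (x, y) = (48, 13).
LHS: y^2 = 13^2 mod 53 = 10
RHS: x^3 + 35 x + 45 = 48^3 + 35*48 + 45 mod 53 = 10
LHS = RHS

Yes, on the curve


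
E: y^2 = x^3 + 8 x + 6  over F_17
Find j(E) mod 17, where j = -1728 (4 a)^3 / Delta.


Delta = -16(4 a^3 + 27 b^2) mod 17 = 11
-1728 * (4 a)^3 = -1728 * (4*8)^3 mod 17 = 3
j = 3 * 11^(-1) mod 17 = 8

j = 8 (mod 17)


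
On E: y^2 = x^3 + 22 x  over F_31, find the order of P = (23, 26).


Compute successive multiples of P until we hit O:
  1P = (23, 26)
  2P = (4, 20)
  3P = (12, 15)
  4P = (28, 0)
  5P = (12, 16)
  6P = (4, 11)
  7P = (23, 5)
  8P = O

ord(P) = 8


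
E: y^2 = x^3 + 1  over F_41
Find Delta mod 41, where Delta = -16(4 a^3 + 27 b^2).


4 a^3 + 27 b^2 = 4*0^3 + 27*1^2 = 0 + 27 = 27
Delta = -16 * (27) = -432
Delta mod 41 = 19

Delta = 19 (mod 41)


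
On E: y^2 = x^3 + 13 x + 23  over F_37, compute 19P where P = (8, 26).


k = 19 = 10011_2 (binary, LSB first: 11001)
Double-and-add from P = (8, 26):
  bit 0 = 1: acc = O + (8, 26) = (8, 26)
  bit 1 = 1: acc = (8, 26) + (31, 5) = (28, 18)
  bit 2 = 0: acc unchanged = (28, 18)
  bit 3 = 0: acc unchanged = (28, 18)
  bit 4 = 1: acc = (28, 18) + (13, 24) = (8, 11)

19P = (8, 11)


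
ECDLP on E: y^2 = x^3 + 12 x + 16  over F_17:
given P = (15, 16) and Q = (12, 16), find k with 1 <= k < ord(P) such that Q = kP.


Enumerate multiples of P until we hit Q = (12, 16):
  1P = (15, 16)
  2P = (12, 16)
Match found at i = 2.

k = 2


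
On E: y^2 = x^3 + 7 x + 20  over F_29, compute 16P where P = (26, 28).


k = 16 = 10000_2 (binary, LSB first: 00001)
Double-and-add from P = (26, 28):
  bit 0 = 0: acc unchanged = O
  bit 1 = 0: acc unchanged = O
  bit 2 = 0: acc unchanged = O
  bit 3 = 0: acc unchanged = O
  bit 4 = 1: acc = O + (18, 27) = (18, 27)

16P = (18, 27)


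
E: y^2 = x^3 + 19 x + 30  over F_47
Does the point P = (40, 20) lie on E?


Check whether y^2 = x^3 + 19 x + 30 (mod 47) for (x, y) = (40, 20).
LHS: y^2 = 20^2 mod 47 = 24
RHS: x^3 + 19 x + 30 = 40^3 + 19*40 + 30 mod 47 = 24
LHS = RHS

Yes, on the curve


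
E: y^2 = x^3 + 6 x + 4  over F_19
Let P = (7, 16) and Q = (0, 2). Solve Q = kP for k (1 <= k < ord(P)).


Enumerate multiples of P until we hit Q = (0, 2):
  1P = (7, 16)
  2P = (14, 1)
  3P = (15, 12)
  4P = (2, 10)
  5P = (16, 15)
  6P = (0, 17)
  7P = (0, 2)
Match found at i = 7.

k = 7


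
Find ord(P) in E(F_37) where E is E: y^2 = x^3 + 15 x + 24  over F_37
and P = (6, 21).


Compute successive multiples of P until we hit O:
  1P = (6, 21)
  2P = (13, 14)
  3P = (19, 29)
  4P = (8, 29)
  5P = (2, 32)
  6P = (25, 22)
  7P = (10, 8)
  8P = (20, 6)
  ... (continuing to 22P)
  22P = O

ord(P) = 22


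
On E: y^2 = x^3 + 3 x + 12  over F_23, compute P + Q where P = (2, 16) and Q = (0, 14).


P != Q, so use the chord formula.
s = (y2 - y1) / (x2 - x1) = (21) / (21) mod 23 = 1
x3 = s^2 - x1 - x2 mod 23 = 1^2 - 2 - 0 = 22
y3 = s (x1 - x3) - y1 mod 23 = 1 * (2 - 22) - 16 = 10

P + Q = (22, 10)


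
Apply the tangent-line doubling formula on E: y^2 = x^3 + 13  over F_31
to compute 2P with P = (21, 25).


Doubling: s = (3 x1^2 + a) / (2 y1)
s = (3*21^2 + 0) / (2*25) mod 31 = 6
x3 = s^2 - 2 x1 mod 31 = 6^2 - 2*21 = 25
y3 = s (x1 - x3) - y1 mod 31 = 6 * (21 - 25) - 25 = 13

2P = (25, 13)


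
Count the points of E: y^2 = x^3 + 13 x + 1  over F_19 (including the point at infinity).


For each x in F_19, count y with y^2 = x^3 + 13 x + 1 mod 19:
  x = 0: RHS = 1, y in [1, 18]  -> 2 point(s)
  x = 2: RHS = 16, y in [4, 15]  -> 2 point(s)
  x = 5: RHS = 1, y in [1, 18]  -> 2 point(s)
  x = 7: RHS = 17, y in [6, 13]  -> 2 point(s)
  x = 8: RHS = 9, y in [3, 16]  -> 2 point(s)
  x = 9: RHS = 11, y in [7, 12]  -> 2 point(s)
  x = 12: RHS = 4, y in [2, 17]  -> 2 point(s)
  x = 13: RHS = 11, y in [7, 12]  -> 2 point(s)
  x = 14: RHS = 1, y in [1, 18]  -> 2 point(s)
  x = 16: RHS = 11, y in [7, 12]  -> 2 point(s)
  x = 17: RHS = 5, y in [9, 10]  -> 2 point(s)
  x = 18: RHS = 6, y in [5, 14]  -> 2 point(s)
Affine points: 24. Add the point at infinity: total = 25.

#E(F_19) = 25


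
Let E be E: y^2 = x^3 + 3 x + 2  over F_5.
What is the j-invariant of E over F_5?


Delta = -16(4 a^3 + 27 b^2) mod 5 = 4
-1728 * (4 a)^3 = -1728 * (4*3)^3 mod 5 = 1
j = 1 * 4^(-1) mod 5 = 4

j = 4 (mod 5)


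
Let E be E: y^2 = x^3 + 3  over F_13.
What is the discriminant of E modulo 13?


4 a^3 + 27 b^2 = 4*0^3 + 27*3^2 = 0 + 243 = 243
Delta = -16 * (243) = -3888
Delta mod 13 = 12

Delta = 12 (mod 13)


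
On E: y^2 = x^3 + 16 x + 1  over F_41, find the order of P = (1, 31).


Compute successive multiples of P until we hit O:
  1P = (1, 31)
  2P = (7, 28)
  3P = (23, 21)
  4P = (25, 6)
  5P = (20, 11)
  6P = (11, 27)
  7P = (39, 17)
  8P = (0, 1)
  ... (continuing to 19P)
  19P = O

ord(P) = 19


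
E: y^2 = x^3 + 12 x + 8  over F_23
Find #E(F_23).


For each x in F_23, count y with y^2 = x^3 + 12 x + 8 mod 23:
  x = 0: RHS = 8, y in [10, 13]  -> 2 point(s)
  x = 3: RHS = 2, y in [5, 18]  -> 2 point(s)
  x = 5: RHS = 9, y in [3, 20]  -> 2 point(s)
  x = 8: RHS = 18, y in [8, 15]  -> 2 point(s)
  x = 10: RHS = 1, y in [1, 22]  -> 2 point(s)
  x = 16: RHS = 18, y in [8, 15]  -> 2 point(s)
  x = 22: RHS = 18, y in [8, 15]  -> 2 point(s)
Affine points: 14. Add the point at infinity: total = 15.

#E(F_23) = 15


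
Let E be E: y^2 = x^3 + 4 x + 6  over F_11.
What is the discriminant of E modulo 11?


4 a^3 + 27 b^2 = 4*4^3 + 27*6^2 = 256 + 972 = 1228
Delta = -16 * (1228) = -19648
Delta mod 11 = 9

Delta = 9 (mod 11)


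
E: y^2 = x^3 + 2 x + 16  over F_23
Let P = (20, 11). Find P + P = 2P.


Doubling: s = (3 x1^2 + a) / (2 y1)
s = (3*20^2 + 2) / (2*11) mod 23 = 17
x3 = s^2 - 2 x1 mod 23 = 17^2 - 2*20 = 19
y3 = s (x1 - x3) - y1 mod 23 = 17 * (20 - 19) - 11 = 6

2P = (19, 6)


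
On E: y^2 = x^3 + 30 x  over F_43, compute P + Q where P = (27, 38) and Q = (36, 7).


P != Q, so use the chord formula.
s = (y2 - y1) / (x2 - x1) = (12) / (9) mod 43 = 30
x3 = s^2 - x1 - x2 mod 43 = 30^2 - 27 - 36 = 20
y3 = s (x1 - x3) - y1 mod 43 = 30 * (27 - 20) - 38 = 0

P + Q = (20, 0)


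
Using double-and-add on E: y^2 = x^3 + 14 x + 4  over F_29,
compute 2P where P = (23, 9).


k = 2 = 10_2 (binary, LSB first: 01)
Double-and-add from P = (23, 9):
  bit 0 = 0: acc unchanged = O
  bit 1 = 1: acc = O + (25, 0) = (25, 0)

2P = (25, 0)


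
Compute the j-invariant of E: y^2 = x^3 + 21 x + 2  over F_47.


Delta = -16(4 a^3 + 27 b^2) mod 47 = 24
-1728 * (4 a)^3 = -1728 * (4*21)^3 mod 47 = 45
j = 45 * 24^(-1) mod 47 = 43

j = 43 (mod 47)


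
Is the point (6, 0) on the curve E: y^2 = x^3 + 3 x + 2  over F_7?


Check whether y^2 = x^3 + 3 x + 2 (mod 7) for (x, y) = (6, 0).
LHS: y^2 = 0^2 mod 7 = 0
RHS: x^3 + 3 x + 2 = 6^3 + 3*6 + 2 mod 7 = 5
LHS != RHS

No, not on the curve


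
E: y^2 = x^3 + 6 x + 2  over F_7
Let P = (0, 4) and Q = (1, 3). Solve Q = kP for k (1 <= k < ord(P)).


Enumerate multiples of P until we hit Q = (1, 3):
  1P = (0, 4)
  2P = (1, 4)
  3P = (6, 3)
  4P = (2, 1)
  5P = (2, 6)
  6P = (6, 4)
  7P = (1, 3)
Match found at i = 7.

k = 7


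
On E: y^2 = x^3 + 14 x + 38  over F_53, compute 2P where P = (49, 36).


Doubling: s = (3 x1^2 + a) / (2 y1)
s = (3*49^2 + 14) / (2*36) mod 53 = 20
x3 = s^2 - 2 x1 mod 53 = 20^2 - 2*49 = 37
y3 = s (x1 - x3) - y1 mod 53 = 20 * (49 - 37) - 36 = 45

2P = (37, 45)


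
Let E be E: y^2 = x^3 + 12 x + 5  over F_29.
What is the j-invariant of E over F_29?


Delta = -16(4 a^3 + 27 b^2) mod 29 = 2
-1728 * (4 a)^3 = -1728 * (4*12)^3 mod 29 = 6
j = 6 * 2^(-1) mod 29 = 3

j = 3 (mod 29)


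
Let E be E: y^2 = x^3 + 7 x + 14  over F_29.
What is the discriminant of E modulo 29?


4 a^3 + 27 b^2 = 4*7^3 + 27*14^2 = 1372 + 5292 = 6664
Delta = -16 * (6664) = -106624
Delta mod 29 = 9

Delta = 9 (mod 29)


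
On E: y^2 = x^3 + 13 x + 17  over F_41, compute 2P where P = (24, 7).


k = 2 = 10_2 (binary, LSB first: 01)
Double-and-add from P = (24, 7):
  bit 0 = 0: acc unchanged = O
  bit 1 = 1: acc = O + (3, 1) = (3, 1)

2P = (3, 1)


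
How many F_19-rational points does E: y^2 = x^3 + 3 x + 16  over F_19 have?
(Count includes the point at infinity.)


For each x in F_19, count y with y^2 = x^3 + 3 x + 16 mod 19:
  x = 0: RHS = 16, y in [4, 15]  -> 2 point(s)
  x = 1: RHS = 1, y in [1, 18]  -> 2 point(s)
  x = 2: RHS = 11, y in [7, 12]  -> 2 point(s)
  x = 4: RHS = 16, y in [4, 15]  -> 2 point(s)
  x = 5: RHS = 4, y in [2, 17]  -> 2 point(s)
  x = 7: RHS = 0, y in [0]  -> 1 point(s)
  x = 8: RHS = 1, y in [1, 18]  -> 2 point(s)
  x = 10: RHS = 1, y in [1, 18]  -> 2 point(s)
  x = 14: RHS = 9, y in [3, 16]  -> 2 point(s)
  x = 15: RHS = 16, y in [4, 15]  -> 2 point(s)
Affine points: 19. Add the point at infinity: total = 20.

#E(F_19) = 20


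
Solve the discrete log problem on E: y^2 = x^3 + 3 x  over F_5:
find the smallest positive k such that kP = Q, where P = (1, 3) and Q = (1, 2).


Enumerate multiples of P until we hit Q = (1, 2):
  1P = (1, 3)
  2P = (4, 4)
  3P = (4, 1)
  4P = (1, 2)
Match found at i = 4.

k = 4


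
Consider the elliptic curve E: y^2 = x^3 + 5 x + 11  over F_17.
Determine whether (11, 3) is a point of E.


Check whether y^2 = x^3 + 5 x + 11 (mod 17) for (x, y) = (11, 3).
LHS: y^2 = 3^2 mod 17 = 9
RHS: x^3 + 5 x + 11 = 11^3 + 5*11 + 11 mod 17 = 3
LHS != RHS

No, not on the curve


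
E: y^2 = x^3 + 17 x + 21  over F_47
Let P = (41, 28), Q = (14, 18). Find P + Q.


P != Q, so use the chord formula.
s = (y2 - y1) / (x2 - x1) = (37) / (20) mod 47 = 23
x3 = s^2 - x1 - x2 mod 47 = 23^2 - 41 - 14 = 4
y3 = s (x1 - x3) - y1 mod 47 = 23 * (41 - 4) - 28 = 24

P + Q = (4, 24)


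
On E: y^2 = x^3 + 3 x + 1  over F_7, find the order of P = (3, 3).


Compute successive multiples of P until we hit O:
  1P = (3, 3)
  2P = (5, 1)
  3P = (0, 1)
  4P = (6, 2)
  5P = (2, 6)
  6P = (4, 0)
  7P = (2, 1)
  8P = (6, 5)
  ... (continuing to 12P)
  12P = O

ord(P) = 12


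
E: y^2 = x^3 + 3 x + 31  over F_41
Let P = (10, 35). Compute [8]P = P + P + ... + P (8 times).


k = 8 = 1000_2 (binary, LSB first: 0001)
Double-and-add from P = (10, 35):
  bit 0 = 0: acc unchanged = O
  bit 1 = 0: acc unchanged = O
  bit 2 = 0: acc unchanged = O
  bit 3 = 1: acc = O + (23, 34) = (23, 34)

8P = (23, 34)


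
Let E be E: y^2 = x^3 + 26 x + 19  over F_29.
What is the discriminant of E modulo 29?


4 a^3 + 27 b^2 = 4*26^3 + 27*19^2 = 70304 + 9747 = 80051
Delta = -16 * (80051) = -1280816
Delta mod 29 = 27

Delta = 27 (mod 29)


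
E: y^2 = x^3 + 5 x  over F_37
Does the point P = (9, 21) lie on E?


Check whether y^2 = x^3 + 5 x + 0 (mod 37) for (x, y) = (9, 21).
LHS: y^2 = 21^2 mod 37 = 34
RHS: x^3 + 5 x + 0 = 9^3 + 5*9 + 0 mod 37 = 34
LHS = RHS

Yes, on the curve


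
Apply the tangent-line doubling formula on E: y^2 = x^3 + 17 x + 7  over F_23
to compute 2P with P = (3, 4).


Doubling: s = (3 x1^2 + a) / (2 y1)
s = (3*3^2 + 17) / (2*4) mod 23 = 17
x3 = s^2 - 2 x1 mod 23 = 17^2 - 2*3 = 7
y3 = s (x1 - x3) - y1 mod 23 = 17 * (3 - 7) - 4 = 20

2P = (7, 20)


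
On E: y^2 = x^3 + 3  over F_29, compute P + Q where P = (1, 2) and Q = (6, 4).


P != Q, so use the chord formula.
s = (y2 - y1) / (x2 - x1) = (2) / (5) mod 29 = 12
x3 = s^2 - x1 - x2 mod 29 = 12^2 - 1 - 6 = 21
y3 = s (x1 - x3) - y1 mod 29 = 12 * (1 - 21) - 2 = 19

P + Q = (21, 19)


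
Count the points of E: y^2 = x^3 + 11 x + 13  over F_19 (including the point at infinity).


For each x in F_19, count y with y^2 = x^3 + 11 x + 13 mod 19:
  x = 1: RHS = 6, y in [5, 14]  -> 2 point(s)
  x = 2: RHS = 5, y in [9, 10]  -> 2 point(s)
  x = 3: RHS = 16, y in [4, 15]  -> 2 point(s)
  x = 4: RHS = 7, y in [8, 11]  -> 2 point(s)
  x = 8: RHS = 5, y in [9, 10]  -> 2 point(s)
  x = 9: RHS = 5, y in [9, 10]  -> 2 point(s)
  x = 12: RHS = 11, y in [7, 12]  -> 2 point(s)
  x = 13: RHS = 16, y in [4, 15]  -> 2 point(s)
  x = 14: RHS = 4, y in [2, 17]  -> 2 point(s)
  x = 15: RHS = 0, y in [0]  -> 1 point(s)
  x = 18: RHS = 1, y in [1, 18]  -> 2 point(s)
Affine points: 21. Add the point at infinity: total = 22.

#E(F_19) = 22


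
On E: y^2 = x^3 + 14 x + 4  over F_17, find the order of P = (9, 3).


Compute successive multiples of P until we hit O:
  1P = (9, 3)
  2P = (1, 11)
  3P = (8, 13)
  4P = (15, 6)
  5P = (6, 7)
  6P = (0, 2)
  7P = (12, 8)
  8P = (12, 9)
  ... (continuing to 15P)
  15P = O

ord(P) = 15


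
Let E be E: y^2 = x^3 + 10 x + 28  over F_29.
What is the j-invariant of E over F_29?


Delta = -16(4 a^3 + 27 b^2) mod 29 = 6
-1728 * (4 a)^3 = -1728 * (4*10)^3 mod 29 = 22
j = 22 * 6^(-1) mod 29 = 23

j = 23 (mod 29)


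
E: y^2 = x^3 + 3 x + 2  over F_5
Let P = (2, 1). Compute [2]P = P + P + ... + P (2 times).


k = 2 = 10_2 (binary, LSB first: 01)
Double-and-add from P = (2, 1):
  bit 0 = 0: acc unchanged = O
  bit 1 = 1: acc = O + (1, 4) = (1, 4)

2P = (1, 4)


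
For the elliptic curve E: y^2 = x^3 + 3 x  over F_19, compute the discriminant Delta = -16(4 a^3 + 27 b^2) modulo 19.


4 a^3 + 27 b^2 = 4*3^3 + 27*0^2 = 108 + 0 = 108
Delta = -16 * (108) = -1728
Delta mod 19 = 1

Delta = 1 (mod 19)


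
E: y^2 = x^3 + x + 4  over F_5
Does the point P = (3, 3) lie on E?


Check whether y^2 = x^3 + 1 x + 4 (mod 5) for (x, y) = (3, 3).
LHS: y^2 = 3^2 mod 5 = 4
RHS: x^3 + 1 x + 4 = 3^3 + 1*3 + 4 mod 5 = 4
LHS = RHS

Yes, on the curve


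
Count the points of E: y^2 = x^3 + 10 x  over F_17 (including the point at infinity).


For each x in F_17, count y with y^2 = x^3 + 10 x + 0 mod 17:
  x = 0: RHS = 0, y in [0]  -> 1 point(s)
  x = 4: RHS = 2, y in [6, 11]  -> 2 point(s)
  x = 6: RHS = 4, y in [2, 15]  -> 2 point(s)
  x = 11: RHS = 13, y in [8, 9]  -> 2 point(s)
  x = 13: RHS = 15, y in [7, 10]  -> 2 point(s)
Affine points: 9. Add the point at infinity: total = 10.

#E(F_17) = 10


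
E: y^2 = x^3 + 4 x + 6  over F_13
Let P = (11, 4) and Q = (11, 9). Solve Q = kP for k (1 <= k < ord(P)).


Enumerate multiples of P until we hit Q = (11, 9):
  1P = (11, 4)
  2P = (8, 2)
  3P = (6, 8)
  4P = (6, 5)
  5P = (8, 11)
  6P = (11, 9)
Match found at i = 6.

k = 6


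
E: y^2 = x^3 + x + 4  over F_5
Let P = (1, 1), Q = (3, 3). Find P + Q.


P != Q, so use the chord formula.
s = (y2 - y1) / (x2 - x1) = (2) / (2) mod 5 = 1
x3 = s^2 - x1 - x2 mod 5 = 1^2 - 1 - 3 = 2
y3 = s (x1 - x3) - y1 mod 5 = 1 * (1 - 2) - 1 = 3

P + Q = (2, 3)


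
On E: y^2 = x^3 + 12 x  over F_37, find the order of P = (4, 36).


Compute successive multiples of P until we hit O:
  1P = (4, 36)
  2P = (4, 1)
  3P = O

ord(P) = 3


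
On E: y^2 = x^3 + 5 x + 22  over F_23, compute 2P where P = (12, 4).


Doubling: s = (3 x1^2 + a) / (2 y1)
s = (3*12^2 + 5) / (2*4) mod 23 = 0
x3 = s^2 - 2 x1 mod 23 = 0^2 - 2*12 = 22
y3 = s (x1 - x3) - y1 mod 23 = 0 * (12 - 22) - 4 = 19

2P = (22, 19)


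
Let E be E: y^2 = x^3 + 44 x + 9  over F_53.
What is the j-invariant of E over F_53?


Delta = -16(4 a^3 + 27 b^2) mod 53 = 4
-1728 * (4 a)^3 = -1728 * (4*44)^3 mod 53 = 35
j = 35 * 4^(-1) mod 53 = 22

j = 22 (mod 53)


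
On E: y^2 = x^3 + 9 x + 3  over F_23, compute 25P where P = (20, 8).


k = 25 = 11001_2 (binary, LSB first: 10011)
Double-and-add from P = (20, 8):
  bit 0 = 1: acc = O + (20, 8) = (20, 8)
  bit 1 = 0: acc unchanged = (20, 8)
  bit 2 = 0: acc unchanged = (20, 8)
  bit 3 = 1: acc = (20, 8) + (10, 9) = (19, 8)
  bit 4 = 1: acc = (19, 8) + (7, 8) = (20, 15)

25P = (20, 15)


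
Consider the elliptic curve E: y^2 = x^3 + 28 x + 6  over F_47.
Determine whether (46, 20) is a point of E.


Check whether y^2 = x^3 + 28 x + 6 (mod 47) for (x, y) = (46, 20).
LHS: y^2 = 20^2 mod 47 = 24
RHS: x^3 + 28 x + 6 = 46^3 + 28*46 + 6 mod 47 = 24
LHS = RHS

Yes, on the curve


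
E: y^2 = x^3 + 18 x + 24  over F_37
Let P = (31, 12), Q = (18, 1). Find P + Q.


P != Q, so use the chord formula.
s = (y2 - y1) / (x2 - x1) = (26) / (24) mod 37 = 35
x3 = s^2 - x1 - x2 mod 37 = 35^2 - 31 - 18 = 29
y3 = s (x1 - x3) - y1 mod 37 = 35 * (31 - 29) - 12 = 21

P + Q = (29, 21)


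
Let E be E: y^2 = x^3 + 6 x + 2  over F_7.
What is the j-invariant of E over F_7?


Delta = -16(4 a^3 + 27 b^2) mod 7 = 2
-1728 * (4 a)^3 = -1728 * (4*6)^3 mod 7 = 6
j = 6 * 2^(-1) mod 7 = 3

j = 3 (mod 7)


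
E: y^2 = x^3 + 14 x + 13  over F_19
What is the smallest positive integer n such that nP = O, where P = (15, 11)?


Compute successive multiples of P until we hit O:
  1P = (15, 11)
  2P = (15, 8)
  3P = O

ord(P) = 3


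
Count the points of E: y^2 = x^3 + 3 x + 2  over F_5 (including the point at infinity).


For each x in F_5, count y with y^2 = x^3 + 3 x + 2 mod 5:
  x = 1: RHS = 1, y in [1, 4]  -> 2 point(s)
  x = 2: RHS = 1, y in [1, 4]  -> 2 point(s)
Affine points: 4. Add the point at infinity: total = 5.

#E(F_5) = 5


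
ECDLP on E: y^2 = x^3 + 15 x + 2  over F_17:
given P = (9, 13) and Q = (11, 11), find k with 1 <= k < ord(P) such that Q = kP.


Enumerate multiples of P until we hit Q = (11, 11):
  1P = (9, 13)
  2P = (1, 1)
  3P = (5, 10)
  4P = (11, 11)
Match found at i = 4.

k = 4


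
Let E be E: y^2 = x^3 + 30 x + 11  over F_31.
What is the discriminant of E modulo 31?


4 a^3 + 27 b^2 = 4*30^3 + 27*11^2 = 108000 + 3267 = 111267
Delta = -16 * (111267) = -1780272
Delta mod 31 = 27

Delta = 27 (mod 31)


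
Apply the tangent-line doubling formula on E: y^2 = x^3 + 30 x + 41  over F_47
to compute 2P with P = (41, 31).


Doubling: s = (3 x1^2 + a) / (2 y1)
s = (3*41^2 + 30) / (2*31) mod 47 = 28
x3 = s^2 - 2 x1 mod 47 = 28^2 - 2*41 = 44
y3 = s (x1 - x3) - y1 mod 47 = 28 * (41 - 44) - 31 = 26

2P = (44, 26)


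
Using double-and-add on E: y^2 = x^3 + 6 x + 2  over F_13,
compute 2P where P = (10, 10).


k = 2 = 10_2 (binary, LSB first: 01)
Double-and-add from P = (10, 10):
  bit 0 = 0: acc unchanged = O
  bit 1 = 1: acc = O + (7, 6) = (7, 6)

2P = (7, 6)


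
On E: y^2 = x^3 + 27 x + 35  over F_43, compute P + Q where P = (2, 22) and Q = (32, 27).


P != Q, so use the chord formula.
s = (y2 - y1) / (x2 - x1) = (5) / (30) mod 43 = 36
x3 = s^2 - x1 - x2 mod 43 = 36^2 - 2 - 32 = 15
y3 = s (x1 - x3) - y1 mod 43 = 36 * (2 - 15) - 22 = 26

P + Q = (15, 26)


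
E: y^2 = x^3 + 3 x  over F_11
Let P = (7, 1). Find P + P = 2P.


Doubling: s = (3 x1^2 + a) / (2 y1)
s = (3*7^2 + 3) / (2*1) mod 11 = 9
x3 = s^2 - 2 x1 mod 11 = 9^2 - 2*7 = 1
y3 = s (x1 - x3) - y1 mod 11 = 9 * (7 - 1) - 1 = 9

2P = (1, 9)


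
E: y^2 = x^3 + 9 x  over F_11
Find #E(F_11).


For each x in F_11, count y with y^2 = x^3 + 9 x + 0 mod 11:
  x = 0: RHS = 0, y in [0]  -> 1 point(s)
  x = 2: RHS = 4, y in [2, 9]  -> 2 point(s)
  x = 4: RHS = 1, y in [1, 10]  -> 2 point(s)
  x = 5: RHS = 5, y in [4, 7]  -> 2 point(s)
  x = 8: RHS = 1, y in [1, 10]  -> 2 point(s)
  x = 10: RHS = 1, y in [1, 10]  -> 2 point(s)
Affine points: 11. Add the point at infinity: total = 12.

#E(F_11) = 12


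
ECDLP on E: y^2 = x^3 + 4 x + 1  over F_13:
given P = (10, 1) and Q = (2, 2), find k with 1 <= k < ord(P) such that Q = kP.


Enumerate multiples of P until we hit Q = (2, 2):
  1P = (10, 1)
  2P = (9, 8)
  3P = (4, 9)
  4P = (8, 5)
  5P = (12, 3)
  6P = (5, 4)
  7P = (2, 2)
Match found at i = 7.

k = 7


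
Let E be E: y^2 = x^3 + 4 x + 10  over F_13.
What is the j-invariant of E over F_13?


Delta = -16(4 a^3 + 27 b^2) mod 13 = 11
-1728 * (4 a)^3 = -1728 * (4*4)^3 mod 13 = 1
j = 1 * 11^(-1) mod 13 = 6

j = 6 (mod 13)


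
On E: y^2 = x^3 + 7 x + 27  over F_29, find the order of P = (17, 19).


Compute successive multiples of P until we hit O:
  1P = (17, 19)
  2P = (2, 7)
  3P = (6, 13)
  4P = (19, 1)
  5P = (16, 1)
  6P = (1, 8)
  7P = (10, 13)
  8P = (27, 18)
  ... (continuing to 29P)
  29P = O

ord(P) = 29


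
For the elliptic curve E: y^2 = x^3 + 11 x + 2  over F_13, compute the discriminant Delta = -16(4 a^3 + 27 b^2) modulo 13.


4 a^3 + 27 b^2 = 4*11^3 + 27*2^2 = 5324 + 108 = 5432
Delta = -16 * (5432) = -86912
Delta mod 13 = 6

Delta = 6 (mod 13)


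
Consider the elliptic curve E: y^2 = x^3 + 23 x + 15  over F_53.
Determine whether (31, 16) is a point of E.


Check whether y^2 = x^3 + 23 x + 15 (mod 53) for (x, y) = (31, 16).
LHS: y^2 = 16^2 mod 53 = 44
RHS: x^3 + 23 x + 15 = 31^3 + 23*31 + 15 mod 53 = 44
LHS = RHS

Yes, on the curve


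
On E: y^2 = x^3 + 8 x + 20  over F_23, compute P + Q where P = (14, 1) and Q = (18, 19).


P != Q, so use the chord formula.
s = (y2 - y1) / (x2 - x1) = (18) / (4) mod 23 = 16
x3 = s^2 - x1 - x2 mod 23 = 16^2 - 14 - 18 = 17
y3 = s (x1 - x3) - y1 mod 23 = 16 * (14 - 17) - 1 = 20

P + Q = (17, 20)


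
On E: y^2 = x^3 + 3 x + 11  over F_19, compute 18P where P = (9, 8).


k = 18 = 10010_2 (binary, LSB first: 01001)
Double-and-add from P = (9, 8):
  bit 0 = 0: acc unchanged = O
  bit 1 = 1: acc = O + (18, 8) = (18, 8)
  bit 2 = 0: acc unchanged = (18, 8)
  bit 3 = 0: acc unchanged = (18, 8)
  bit 4 = 1: acc = (18, 8) + (2, 14) = (3, 3)

18P = (3, 3)


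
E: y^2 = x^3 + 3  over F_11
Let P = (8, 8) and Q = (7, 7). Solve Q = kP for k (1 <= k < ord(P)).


Enumerate multiples of P until we hit Q = (7, 7):
  1P = (8, 8)
  2P = (7, 4)
  3P = (1, 9)
  4P = (0, 5)
  5P = (4, 10)
  6P = (2, 0)
  7P = (4, 1)
  8P = (0, 6)
  9P = (1, 2)
  10P = (7, 7)
Match found at i = 10.

k = 10


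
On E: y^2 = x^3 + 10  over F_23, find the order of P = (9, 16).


Compute successive multiples of P until we hit O:
  1P = (9, 16)
  2P = (21, 5)
  3P = (17, 22)
  4P = (22, 3)
  5P = (16, 14)
  6P = (7, 13)
  7P = (15, 21)
  8P = (8, 4)
  ... (continuing to 24P)
  24P = O

ord(P) = 24


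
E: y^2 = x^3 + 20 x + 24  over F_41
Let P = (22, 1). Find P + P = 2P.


Doubling: s = (3 x1^2 + a) / (2 y1)
s = (3*22^2 + 20) / (2*1) mod 41 = 39
x3 = s^2 - 2 x1 mod 41 = 39^2 - 2*22 = 1
y3 = s (x1 - x3) - y1 mod 41 = 39 * (22 - 1) - 1 = 39

2P = (1, 39)


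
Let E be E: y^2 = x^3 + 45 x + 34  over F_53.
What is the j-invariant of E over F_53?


Delta = -16(4 a^3 + 27 b^2) mod 53 = 41
-1728 * (4 a)^3 = -1728 * (4*45)^3 mod 53 = 24
j = 24 * 41^(-1) mod 53 = 51

j = 51 (mod 53)


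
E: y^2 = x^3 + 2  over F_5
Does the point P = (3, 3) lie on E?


Check whether y^2 = x^3 + 0 x + 2 (mod 5) for (x, y) = (3, 3).
LHS: y^2 = 3^2 mod 5 = 4
RHS: x^3 + 0 x + 2 = 3^3 + 0*3 + 2 mod 5 = 4
LHS = RHS

Yes, on the curve


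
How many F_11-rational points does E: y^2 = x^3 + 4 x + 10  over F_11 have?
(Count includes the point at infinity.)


For each x in F_11, count y with y^2 = x^3 + 4 x + 10 mod 11:
  x = 1: RHS = 4, y in [2, 9]  -> 2 point(s)
  x = 2: RHS = 4, y in [2, 9]  -> 2 point(s)
  x = 3: RHS = 5, y in [4, 7]  -> 2 point(s)
  x = 5: RHS = 1, y in [1, 10]  -> 2 point(s)
  x = 8: RHS = 4, y in [2, 9]  -> 2 point(s)
  x = 9: RHS = 5, y in [4, 7]  -> 2 point(s)
  x = 10: RHS = 5, y in [4, 7]  -> 2 point(s)
Affine points: 14. Add the point at infinity: total = 15.

#E(F_11) = 15


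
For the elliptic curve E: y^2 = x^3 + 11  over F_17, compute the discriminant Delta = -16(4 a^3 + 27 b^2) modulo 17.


4 a^3 + 27 b^2 = 4*0^3 + 27*11^2 = 0 + 3267 = 3267
Delta = -16 * (3267) = -52272
Delta mod 17 = 3

Delta = 3 (mod 17)


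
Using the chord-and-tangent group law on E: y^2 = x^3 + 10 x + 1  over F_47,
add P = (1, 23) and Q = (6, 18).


P != Q, so use the chord formula.
s = (y2 - y1) / (x2 - x1) = (42) / (5) mod 47 = 46
x3 = s^2 - x1 - x2 mod 47 = 46^2 - 1 - 6 = 41
y3 = s (x1 - x3) - y1 mod 47 = 46 * (1 - 41) - 23 = 17

P + Q = (41, 17)


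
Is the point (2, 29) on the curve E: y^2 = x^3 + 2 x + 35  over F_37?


Check whether y^2 = x^3 + 2 x + 35 (mod 37) for (x, y) = (2, 29).
LHS: y^2 = 29^2 mod 37 = 27
RHS: x^3 + 2 x + 35 = 2^3 + 2*2 + 35 mod 37 = 10
LHS != RHS

No, not on the curve


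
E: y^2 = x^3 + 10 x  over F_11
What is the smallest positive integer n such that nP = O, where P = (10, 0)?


Compute successive multiples of P until we hit O:
  1P = (10, 0)
  2P = O

ord(P) = 2


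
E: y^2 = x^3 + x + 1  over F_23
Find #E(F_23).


For each x in F_23, count y with y^2 = x^3 + 1 x + 1 mod 23:
  x = 0: RHS = 1, y in [1, 22]  -> 2 point(s)
  x = 1: RHS = 3, y in [7, 16]  -> 2 point(s)
  x = 3: RHS = 8, y in [10, 13]  -> 2 point(s)
  x = 4: RHS = 0, y in [0]  -> 1 point(s)
  x = 5: RHS = 16, y in [4, 19]  -> 2 point(s)
  x = 6: RHS = 16, y in [4, 19]  -> 2 point(s)
  x = 7: RHS = 6, y in [11, 12]  -> 2 point(s)
  x = 9: RHS = 3, y in [7, 16]  -> 2 point(s)
  x = 11: RHS = 9, y in [3, 20]  -> 2 point(s)
  x = 12: RHS = 16, y in [4, 19]  -> 2 point(s)
  x = 13: RHS = 3, y in [7, 16]  -> 2 point(s)
  x = 17: RHS = 9, y in [3, 20]  -> 2 point(s)
  x = 18: RHS = 9, y in [3, 20]  -> 2 point(s)
  x = 19: RHS = 2, y in [5, 18]  -> 2 point(s)
Affine points: 27. Add the point at infinity: total = 28.

#E(F_23) = 28


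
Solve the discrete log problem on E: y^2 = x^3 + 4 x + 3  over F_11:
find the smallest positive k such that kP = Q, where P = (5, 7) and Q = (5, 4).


Enumerate multiples of P until we hit Q = (5, 4):
  1P = (5, 7)
  2P = (10, 8)
  3P = (0, 5)
  4P = (0, 6)
  5P = (10, 3)
  6P = (5, 4)
Match found at i = 6.

k = 6


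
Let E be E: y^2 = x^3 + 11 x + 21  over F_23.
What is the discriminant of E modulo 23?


4 a^3 + 27 b^2 = 4*11^3 + 27*21^2 = 5324 + 11907 = 17231
Delta = -16 * (17231) = -275696
Delta mod 23 = 5

Delta = 5 (mod 23)


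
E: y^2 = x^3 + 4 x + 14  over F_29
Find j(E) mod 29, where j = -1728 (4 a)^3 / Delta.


Delta = -16(4 a^3 + 27 b^2) mod 29 = 1
-1728 * (4 a)^3 = -1728 * (4*4)^3 mod 29 = 26
j = 26 * 1^(-1) mod 29 = 26

j = 26 (mod 29)


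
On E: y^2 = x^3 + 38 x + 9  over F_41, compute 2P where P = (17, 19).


Doubling: s = (3 x1^2 + a) / (2 y1)
s = (3*17^2 + 38) / (2*19) mod 41 = 40
x3 = s^2 - 2 x1 mod 41 = 40^2 - 2*17 = 8
y3 = s (x1 - x3) - y1 mod 41 = 40 * (17 - 8) - 19 = 13

2P = (8, 13)


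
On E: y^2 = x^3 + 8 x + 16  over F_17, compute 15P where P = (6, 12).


k = 15 = 1111_2 (binary, LSB first: 1111)
Double-and-add from P = (6, 12):
  bit 0 = 1: acc = O + (6, 12) = (6, 12)
  bit 1 = 1: acc = (6, 12) + (9, 16) = (0, 13)
  bit 2 = 1: acc = (0, 13) + (3, 13) = (14, 4)
  bit 3 = 1: acc = (14, 4) + (15, 14) = (3, 4)

15P = (3, 4)


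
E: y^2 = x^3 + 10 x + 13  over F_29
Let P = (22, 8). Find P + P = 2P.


Doubling: s = (3 x1^2 + a) / (2 y1)
s = (3*22^2 + 10) / (2*8) mod 29 = 8
x3 = s^2 - 2 x1 mod 29 = 8^2 - 2*22 = 20
y3 = s (x1 - x3) - y1 mod 29 = 8 * (22 - 20) - 8 = 8

2P = (20, 8)


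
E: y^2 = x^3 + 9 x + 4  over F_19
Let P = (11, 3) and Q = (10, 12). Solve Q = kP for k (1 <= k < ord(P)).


Enumerate multiples of P until we hit Q = (10, 12):
  1P = (11, 3)
  2P = (3, 18)
  3P = (10, 7)
  4P = (14, 9)
  5P = (17, 4)
  6P = (0, 2)
  7P = (0, 17)
  8P = (17, 15)
  9P = (14, 10)
  10P = (10, 12)
Match found at i = 10.

k = 10


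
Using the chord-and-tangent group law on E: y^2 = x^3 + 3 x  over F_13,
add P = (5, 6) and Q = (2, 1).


P != Q, so use the chord formula.
s = (y2 - y1) / (x2 - x1) = (8) / (10) mod 13 = 6
x3 = s^2 - x1 - x2 mod 13 = 6^2 - 5 - 2 = 3
y3 = s (x1 - x3) - y1 mod 13 = 6 * (5 - 3) - 6 = 6

P + Q = (3, 6)


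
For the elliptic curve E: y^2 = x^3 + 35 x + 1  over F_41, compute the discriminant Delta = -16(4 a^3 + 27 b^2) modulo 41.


4 a^3 + 27 b^2 = 4*35^3 + 27*1^2 = 171500 + 27 = 171527
Delta = -16 * (171527) = -2744432
Delta mod 41 = 26

Delta = 26 (mod 41)


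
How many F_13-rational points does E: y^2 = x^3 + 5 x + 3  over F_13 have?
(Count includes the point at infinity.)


For each x in F_13, count y with y^2 = x^3 + 5 x + 3 mod 13:
  x = 0: RHS = 3, y in [4, 9]  -> 2 point(s)
  x = 1: RHS = 9, y in [3, 10]  -> 2 point(s)
  x = 4: RHS = 9, y in [3, 10]  -> 2 point(s)
  x = 5: RHS = 10, y in [6, 7]  -> 2 point(s)
  x = 7: RHS = 4, y in [2, 11]  -> 2 point(s)
  x = 8: RHS = 9, y in [3, 10]  -> 2 point(s)
  x = 9: RHS = 10, y in [6, 7]  -> 2 point(s)
  x = 10: RHS = 0, y in [0]  -> 1 point(s)
  x = 12: RHS = 10, y in [6, 7]  -> 2 point(s)
Affine points: 17. Add the point at infinity: total = 18.

#E(F_13) = 18


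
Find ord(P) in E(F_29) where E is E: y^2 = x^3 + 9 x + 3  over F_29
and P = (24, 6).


Compute successive multiples of P until we hit O:
  1P = (24, 6)
  2P = (1, 10)
  3P = (27, 21)
  4P = (3, 12)
  5P = (8, 6)
  6P = (26, 23)
  7P = (15, 27)
  8P = (18, 9)
  ... (continuing to 19P)
  19P = O

ord(P) = 19


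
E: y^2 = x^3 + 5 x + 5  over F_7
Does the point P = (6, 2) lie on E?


Check whether y^2 = x^3 + 5 x + 5 (mod 7) for (x, y) = (6, 2).
LHS: y^2 = 2^2 mod 7 = 4
RHS: x^3 + 5 x + 5 = 6^3 + 5*6 + 5 mod 7 = 6
LHS != RHS

No, not on the curve


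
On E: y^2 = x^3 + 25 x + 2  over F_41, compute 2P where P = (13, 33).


k = 2 = 10_2 (binary, LSB first: 01)
Double-and-add from P = (13, 33):
  bit 0 = 0: acc unchanged = O
  bit 1 = 1: acc = O + (11, 3) = (11, 3)

2P = (11, 3)


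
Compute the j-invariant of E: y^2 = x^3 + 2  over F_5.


Delta = -16(4 a^3 + 27 b^2) mod 5 = 2
-1728 * (4 a)^3 = -1728 * (4*0)^3 mod 5 = 0
j = 0 * 2^(-1) mod 5 = 0

j = 0 (mod 5)


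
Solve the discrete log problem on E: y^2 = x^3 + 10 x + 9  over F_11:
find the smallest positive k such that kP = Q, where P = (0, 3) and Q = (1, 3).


Enumerate multiples of P until we hit Q = (1, 3):
  1P = (0, 3)
  2P = (4, 5)
  3P = (10, 3)
  4P = (1, 8)
  5P = (2, 9)
  6P = (7, 9)
  7P = (9, 5)
  8P = (3, 0)
  9P = (9, 6)
  10P = (7, 2)
  11P = (2, 2)
  12P = (1, 3)
Match found at i = 12.

k = 12


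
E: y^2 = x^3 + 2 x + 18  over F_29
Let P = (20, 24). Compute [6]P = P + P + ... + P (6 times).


k = 6 = 110_2 (binary, LSB first: 011)
Double-and-add from P = (20, 24):
  bit 0 = 0: acc unchanged = O
  bit 1 = 1: acc = O + (2, 28) = (2, 28)
  bit 2 = 1: acc = (2, 28) + (16, 12) = (20, 5)

6P = (20, 5)


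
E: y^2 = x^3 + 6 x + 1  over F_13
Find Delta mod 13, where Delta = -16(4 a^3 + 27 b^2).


4 a^3 + 27 b^2 = 4*6^3 + 27*1^2 = 864 + 27 = 891
Delta = -16 * (891) = -14256
Delta mod 13 = 5

Delta = 5 (mod 13)


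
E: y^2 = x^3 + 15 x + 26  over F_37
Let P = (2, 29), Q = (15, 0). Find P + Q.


P != Q, so use the chord formula.
s = (y2 - y1) / (x2 - x1) = (8) / (13) mod 37 = 12
x3 = s^2 - x1 - x2 mod 37 = 12^2 - 2 - 15 = 16
y3 = s (x1 - x3) - y1 mod 37 = 12 * (2 - 16) - 29 = 25

P + Q = (16, 25)


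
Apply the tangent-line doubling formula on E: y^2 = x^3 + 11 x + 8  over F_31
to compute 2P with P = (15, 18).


Doubling: s = (3 x1^2 + a) / (2 y1)
s = (3*15^2 + 11) / (2*18) mod 31 = 7
x3 = s^2 - 2 x1 mod 31 = 7^2 - 2*15 = 19
y3 = s (x1 - x3) - y1 mod 31 = 7 * (15 - 19) - 18 = 16

2P = (19, 16)


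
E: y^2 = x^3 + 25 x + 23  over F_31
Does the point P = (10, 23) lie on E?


Check whether y^2 = x^3 + 25 x + 23 (mod 31) for (x, y) = (10, 23).
LHS: y^2 = 23^2 mod 31 = 2
RHS: x^3 + 25 x + 23 = 10^3 + 25*10 + 23 mod 31 = 2
LHS = RHS

Yes, on the curve


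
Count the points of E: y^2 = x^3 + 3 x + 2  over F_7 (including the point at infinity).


For each x in F_7, count y with y^2 = x^3 + 3 x + 2 mod 7:
  x = 0: RHS = 2, y in [3, 4]  -> 2 point(s)
  x = 2: RHS = 2, y in [3, 4]  -> 2 point(s)
  x = 4: RHS = 1, y in [1, 6]  -> 2 point(s)
  x = 5: RHS = 2, y in [3, 4]  -> 2 point(s)
Affine points: 8. Add the point at infinity: total = 9.

#E(F_7) = 9


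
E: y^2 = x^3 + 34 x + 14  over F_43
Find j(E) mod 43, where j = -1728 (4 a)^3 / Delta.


Delta = -16(4 a^3 + 27 b^2) mod 43 = 39
-1728 * (4 a)^3 = -1728 * (4*34)^3 mod 43 = 8
j = 8 * 39^(-1) mod 43 = 41

j = 41 (mod 43)


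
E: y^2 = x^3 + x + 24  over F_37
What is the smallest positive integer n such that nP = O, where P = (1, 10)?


Compute successive multiples of P until we hit O:
  1P = (1, 10)
  2P = (1, 27)
  3P = O

ord(P) = 3


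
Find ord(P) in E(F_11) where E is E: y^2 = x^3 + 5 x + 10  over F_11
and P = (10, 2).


Compute successive multiples of P until we hit O:
  1P = (10, 2)
  2P = (6, 6)
  3P = (7, 6)
  4P = (8, 10)
  5P = (9, 5)
  6P = (1, 4)
  7P = (1, 7)
  8P = (9, 6)
  ... (continuing to 13P)
  13P = O

ord(P) = 13


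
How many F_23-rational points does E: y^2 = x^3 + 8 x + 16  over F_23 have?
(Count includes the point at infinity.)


For each x in F_23, count y with y^2 = x^3 + 8 x + 16 mod 23:
  x = 0: RHS = 16, y in [4, 19]  -> 2 point(s)
  x = 1: RHS = 2, y in [5, 18]  -> 2 point(s)
  x = 6: RHS = 4, y in [2, 21]  -> 2 point(s)
  x = 7: RHS = 1, y in [1, 22]  -> 2 point(s)
  x = 9: RHS = 12, y in [9, 14]  -> 2 point(s)
  x = 11: RHS = 9, y in [3, 20]  -> 2 point(s)
  x = 12: RHS = 0, y in [0]  -> 1 point(s)
  x = 16: RHS = 8, y in [10, 13]  -> 2 point(s)
  x = 18: RHS = 12, y in [9, 14]  -> 2 point(s)
  x = 19: RHS = 12, y in [9, 14]  -> 2 point(s)
Affine points: 19. Add the point at infinity: total = 20.

#E(F_23) = 20


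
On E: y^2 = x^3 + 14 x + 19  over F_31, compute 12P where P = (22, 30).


k = 12 = 1100_2 (binary, LSB first: 0011)
Double-and-add from P = (22, 30):
  bit 0 = 0: acc unchanged = O
  bit 1 = 0: acc unchanged = O
  bit 2 = 1: acc = O + (19, 18) = (19, 18)
  bit 3 = 1: acc = (19, 18) + (0, 9) = (30, 29)

12P = (30, 29)


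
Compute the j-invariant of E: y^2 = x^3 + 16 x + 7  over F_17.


Delta = -16(4 a^3 + 27 b^2) mod 17 = 10
-1728 * (4 a)^3 = -1728 * (4*16)^3 mod 17 = 7
j = 7 * 10^(-1) mod 17 = 16

j = 16 (mod 17)


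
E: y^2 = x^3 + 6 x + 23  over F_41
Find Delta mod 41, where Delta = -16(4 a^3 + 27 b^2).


4 a^3 + 27 b^2 = 4*6^3 + 27*23^2 = 864 + 14283 = 15147
Delta = -16 * (15147) = -242352
Delta mod 41 = 40

Delta = 40 (mod 41)


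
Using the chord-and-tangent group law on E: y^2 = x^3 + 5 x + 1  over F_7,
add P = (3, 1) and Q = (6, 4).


P != Q, so use the chord formula.
s = (y2 - y1) / (x2 - x1) = (3) / (3) mod 7 = 1
x3 = s^2 - x1 - x2 mod 7 = 1^2 - 3 - 6 = 6
y3 = s (x1 - x3) - y1 mod 7 = 1 * (3 - 6) - 1 = 3

P + Q = (6, 3)


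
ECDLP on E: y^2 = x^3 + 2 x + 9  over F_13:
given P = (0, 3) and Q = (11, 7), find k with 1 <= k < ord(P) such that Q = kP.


Enumerate multiples of P until we hit Q = (11, 7):
  1P = (0, 3)
  2P = (3, 9)
  3P = (1, 8)
  4P = (11, 7)
Match found at i = 4.

k = 4


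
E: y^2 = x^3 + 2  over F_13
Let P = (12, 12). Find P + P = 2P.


Doubling: s = (3 x1^2 + a) / (2 y1)
s = (3*12^2 + 0) / (2*12) mod 13 = 5
x3 = s^2 - 2 x1 mod 13 = 5^2 - 2*12 = 1
y3 = s (x1 - x3) - y1 mod 13 = 5 * (12 - 1) - 12 = 4

2P = (1, 4)


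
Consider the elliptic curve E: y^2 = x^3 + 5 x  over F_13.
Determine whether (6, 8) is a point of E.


Check whether y^2 = x^3 + 5 x + 0 (mod 13) for (x, y) = (6, 8).
LHS: y^2 = 8^2 mod 13 = 12
RHS: x^3 + 5 x + 0 = 6^3 + 5*6 + 0 mod 13 = 12
LHS = RHS

Yes, on the curve


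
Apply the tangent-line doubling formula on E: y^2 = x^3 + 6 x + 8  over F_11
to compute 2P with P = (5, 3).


Doubling: s = (3 x1^2 + a) / (2 y1)
s = (3*5^2 + 6) / (2*3) mod 11 = 8
x3 = s^2 - 2 x1 mod 11 = 8^2 - 2*5 = 10
y3 = s (x1 - x3) - y1 mod 11 = 8 * (5 - 10) - 3 = 1

2P = (10, 1)


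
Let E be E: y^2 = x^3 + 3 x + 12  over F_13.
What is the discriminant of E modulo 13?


4 a^3 + 27 b^2 = 4*3^3 + 27*12^2 = 108 + 3888 = 3996
Delta = -16 * (3996) = -63936
Delta mod 13 = 11

Delta = 11 (mod 13)


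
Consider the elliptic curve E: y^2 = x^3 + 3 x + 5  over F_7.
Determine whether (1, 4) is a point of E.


Check whether y^2 = x^3 + 3 x + 5 (mod 7) for (x, y) = (1, 4).
LHS: y^2 = 4^2 mod 7 = 2
RHS: x^3 + 3 x + 5 = 1^3 + 3*1 + 5 mod 7 = 2
LHS = RHS

Yes, on the curve


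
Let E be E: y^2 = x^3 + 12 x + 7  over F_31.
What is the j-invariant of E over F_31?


Delta = -16(4 a^3 + 27 b^2) mod 31 = 21
-1728 * (4 a)^3 = -1728 * (4*12)^3 mod 31 = 27
j = 27 * 21^(-1) mod 31 = 19

j = 19 (mod 31)


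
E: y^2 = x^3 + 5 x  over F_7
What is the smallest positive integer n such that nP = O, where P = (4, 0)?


Compute successive multiples of P until we hit O:
  1P = (4, 0)
  2P = O

ord(P) = 2


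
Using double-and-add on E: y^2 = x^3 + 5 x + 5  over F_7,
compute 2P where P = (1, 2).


k = 2 = 10_2 (binary, LSB first: 01)
Double-and-add from P = (1, 2):
  bit 0 = 0: acc unchanged = O
  bit 1 = 1: acc = O + (2, 3) = (2, 3)

2P = (2, 3)


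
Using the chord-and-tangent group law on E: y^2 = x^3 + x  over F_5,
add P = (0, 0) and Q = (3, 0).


P != Q, so use the chord formula.
s = (y2 - y1) / (x2 - x1) = (0) / (3) mod 5 = 0
x3 = s^2 - x1 - x2 mod 5 = 0^2 - 0 - 3 = 2
y3 = s (x1 - x3) - y1 mod 5 = 0 * (0 - 2) - 0 = 0

P + Q = (2, 0)


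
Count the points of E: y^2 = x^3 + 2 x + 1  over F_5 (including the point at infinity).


For each x in F_5, count y with y^2 = x^3 + 2 x + 1 mod 5:
  x = 0: RHS = 1, y in [1, 4]  -> 2 point(s)
  x = 1: RHS = 4, y in [2, 3]  -> 2 point(s)
  x = 3: RHS = 4, y in [2, 3]  -> 2 point(s)
Affine points: 6. Add the point at infinity: total = 7.

#E(F_5) = 7


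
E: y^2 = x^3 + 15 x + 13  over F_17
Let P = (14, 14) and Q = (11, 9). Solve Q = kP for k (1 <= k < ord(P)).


Enumerate multiples of P until we hit Q = (11, 9):
  1P = (14, 14)
  2P = (4, 1)
  3P = (8, 4)
  4P = (11, 8)
  5P = (13, 5)
  6P = (3, 0)
  7P = (13, 12)
  8P = (11, 9)
Match found at i = 8.

k = 8


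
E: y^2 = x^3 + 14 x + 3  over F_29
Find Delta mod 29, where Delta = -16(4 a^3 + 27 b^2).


4 a^3 + 27 b^2 = 4*14^3 + 27*3^2 = 10976 + 243 = 11219
Delta = -16 * (11219) = -179504
Delta mod 29 = 6

Delta = 6 (mod 29)


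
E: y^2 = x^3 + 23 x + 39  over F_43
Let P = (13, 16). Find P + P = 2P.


Doubling: s = (3 x1^2 + a) / (2 y1)
s = (3*13^2 + 23) / (2*16) mod 43 = 30
x3 = s^2 - 2 x1 mod 43 = 30^2 - 2*13 = 14
y3 = s (x1 - x3) - y1 mod 43 = 30 * (13 - 14) - 16 = 40

2P = (14, 40)


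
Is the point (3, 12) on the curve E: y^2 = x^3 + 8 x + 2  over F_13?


Check whether y^2 = x^3 + 8 x + 2 (mod 13) for (x, y) = (3, 12).
LHS: y^2 = 12^2 mod 13 = 1
RHS: x^3 + 8 x + 2 = 3^3 + 8*3 + 2 mod 13 = 1
LHS = RHS

Yes, on the curve


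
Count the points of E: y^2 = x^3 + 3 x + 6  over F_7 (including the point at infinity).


For each x in F_7, count y with y^2 = x^3 + 3 x + 6 mod 7:
  x = 3: RHS = 0, y in [0]  -> 1 point(s)
  x = 6: RHS = 2, y in [3, 4]  -> 2 point(s)
Affine points: 3. Add the point at infinity: total = 4.

#E(F_7) = 4


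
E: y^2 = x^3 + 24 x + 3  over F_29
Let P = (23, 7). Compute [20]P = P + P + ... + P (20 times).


k = 20 = 10100_2 (binary, LSB first: 00101)
Double-and-add from P = (23, 7):
  bit 0 = 0: acc unchanged = O
  bit 1 = 0: acc unchanged = O
  bit 2 = 1: acc = O + (9, 7) = (9, 7)
  bit 3 = 0: acc unchanged = (9, 7)
  bit 4 = 1: acc = (9, 7) + (2, 28) = (27, 18)

20P = (27, 18)


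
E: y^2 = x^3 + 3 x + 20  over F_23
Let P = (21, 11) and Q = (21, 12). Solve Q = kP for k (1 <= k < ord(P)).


Enumerate multiples of P until we hit Q = (21, 12):
  1P = (21, 11)
  2P = (22, 4)
  3P = (6, 22)
  4P = (4, 21)
  5P = (11, 21)
  6P = (15, 6)
  7P = (19, 6)
  8P = (18, 8)
  9P = (8, 2)
  10P = (7, 4)
  11P = (1, 22)
  12P = (17, 19)
  13P = (12, 17)
  14P = (16, 1)
  15P = (13, 5)
  16P = (14, 0)
  17P = (13, 18)
  18P = (16, 22)
  19P = (12, 6)
  20P = (17, 4)
  21P = (1, 1)
  22P = (7, 19)
  23P = (8, 21)
  24P = (18, 15)
  25P = (19, 17)
  26P = (15, 17)
  27P = (11, 2)
  28P = (4, 2)
  29P = (6, 1)
  30P = (22, 19)
  31P = (21, 12)
Match found at i = 31.

k = 31
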